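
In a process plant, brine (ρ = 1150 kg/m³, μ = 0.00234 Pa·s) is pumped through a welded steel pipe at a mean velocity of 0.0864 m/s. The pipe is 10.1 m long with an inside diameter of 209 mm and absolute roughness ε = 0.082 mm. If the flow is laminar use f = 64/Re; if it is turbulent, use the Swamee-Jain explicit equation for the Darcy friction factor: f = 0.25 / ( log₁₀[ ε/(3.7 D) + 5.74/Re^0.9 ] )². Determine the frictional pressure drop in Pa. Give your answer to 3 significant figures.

ΔP ≈ 6.77 Pa

Reynolds number Re = ρVD/μ = 1150 · 0.0864 · 0.209 / 0.00234 = 8874.
Re > 4000 → turbulent. Relative roughness ε/D = 8.2e-05/0.209 = 0.000392. Swamee-Jain: f = 0.25/(log₁₀[0.000392/3.7 + 5.74/8874^0.9])² = 0.25/(log₁₀[0.000106 + 0.00161])² = 0.25/(-2.767)² = 0.03266.
Darcy-Weisbach: ΔP = f(L/D)(ρV²/2) = 0.03266·(10.1/0.209)·(1150·0.0864²/2) = 0.03266·48.33·4.292 = 6.775 Pa.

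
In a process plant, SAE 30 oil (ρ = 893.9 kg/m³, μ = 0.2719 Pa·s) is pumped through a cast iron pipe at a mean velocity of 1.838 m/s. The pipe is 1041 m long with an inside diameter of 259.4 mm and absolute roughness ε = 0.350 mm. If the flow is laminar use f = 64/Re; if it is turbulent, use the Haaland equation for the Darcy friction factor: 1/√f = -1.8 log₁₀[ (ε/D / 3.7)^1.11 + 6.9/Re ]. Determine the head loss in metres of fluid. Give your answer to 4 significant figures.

h_f ≈ 28.21 m

Reynolds number Re = ρVD/μ = 893.9 · 1.838 · 0.2594 / 0.272 = 1567.
Re < 2300 → laminar flow, so f = 64/Re = 64/1567 = 0.04083 (the turbulent correlation is not needed).
Darcy-Weisbach: ΔP = f(L/D)(ρV²/2) = 0.04083·(1041/0.2594)·(893.9·1.838²/2) = 0.04083·4013·1510 = 2.474e+05 Pa.
Head loss h_f = ΔP/(ρg) = 2.474e+05/(893.9·9.81) = 28.21 m.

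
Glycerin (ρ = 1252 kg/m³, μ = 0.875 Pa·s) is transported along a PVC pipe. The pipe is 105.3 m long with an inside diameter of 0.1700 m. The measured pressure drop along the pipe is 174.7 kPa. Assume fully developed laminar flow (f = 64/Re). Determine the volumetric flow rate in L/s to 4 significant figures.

For laminar flow, f = 64/Re with Re = ρVD/μ, so Darcy-Weisbach reduces to ΔP = 32μLV/D². Solving for V: V = ΔP·D²/(32μL) = 1.747e+05·(0.17)²/(32·0.875·105.3) = 1.712 m/s.
Check: Re = ρVD/μ = 1252·1.712·0.17/0.875 = 416.5 < 2300, so the laminar assumption holds.
Q = V·A = 1.712·(π/4·0.17²) = 0.03887 m³/s = 38.87 L/s.

Q ≈ 38.87 L/s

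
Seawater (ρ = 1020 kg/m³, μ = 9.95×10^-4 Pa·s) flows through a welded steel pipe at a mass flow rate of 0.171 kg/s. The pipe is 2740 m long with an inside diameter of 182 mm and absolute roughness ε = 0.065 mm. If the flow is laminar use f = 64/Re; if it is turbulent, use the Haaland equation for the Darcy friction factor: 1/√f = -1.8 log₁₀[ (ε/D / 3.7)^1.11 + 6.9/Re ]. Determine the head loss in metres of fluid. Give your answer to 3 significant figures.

h_f ≈ 0.00170 m

A = πD²/4 = π(0.182)²/4 = 0.02602 m²; mean velocity V = ṁ/(ρA) = 0.171/(1020 · 0.02602) = 0.006444 m/s.
Reynolds number Re = ρVD/μ = 1020 · 0.006444 · 0.182 / 0.000995 = 1202.
Re < 2300 → laminar flow, so f = 64/Re = 64/1202 = 0.05323 (the turbulent correlation is not needed).
Darcy-Weisbach: ΔP = f(L/D)(ρV²/2) = 0.05323·(2740/0.182)·(1020·0.006444²/2) = 0.05323·1.505e+04·0.02118 = 16.97 Pa.
Head loss h_f = ΔP/(ρg) = 16.97/(1020·9.81) = 0.00170 m.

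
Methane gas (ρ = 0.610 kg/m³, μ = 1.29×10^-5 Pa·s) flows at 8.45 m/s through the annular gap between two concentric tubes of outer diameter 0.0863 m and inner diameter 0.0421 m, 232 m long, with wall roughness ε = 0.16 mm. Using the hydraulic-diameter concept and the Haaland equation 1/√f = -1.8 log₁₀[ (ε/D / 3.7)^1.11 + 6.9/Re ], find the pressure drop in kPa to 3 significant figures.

ΔP ≈ 3.74 kPa

Hydraulic diameter D_h = 4A/P = D_o - D_i = 0.0863 - 0.0421 = 0.0442 m.
Re = ρVD_h/μ = 0.61·8.45·0.0442/1.29e-05 = 1.766e+04.
ε/D_h = 0.00016/0.0442 = 0.00362; Haaland gives 1/√f = -1.8 log₁₀[0.000457+0.000391] = 5.53, so f = 0.0327.
ΔP = f(L/D_h)(ρV²/2) = 0.0327·232/0.0442·21.78 = 3738 Pa.
ΔP = 3.74 kPa.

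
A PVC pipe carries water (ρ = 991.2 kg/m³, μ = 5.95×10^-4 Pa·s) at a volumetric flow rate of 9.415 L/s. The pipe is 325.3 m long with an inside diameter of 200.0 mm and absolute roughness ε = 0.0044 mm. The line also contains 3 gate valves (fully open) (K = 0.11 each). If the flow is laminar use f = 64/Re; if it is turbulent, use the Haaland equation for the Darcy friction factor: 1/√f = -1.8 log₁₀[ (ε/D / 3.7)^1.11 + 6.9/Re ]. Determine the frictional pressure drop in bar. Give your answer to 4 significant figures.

ΔP ≈ 0.01312 bar

Q = 9.415 L/s = 9.415/1000 = 0.009415 m³/s.
Cross-sectional area A = πD²/4 = π(0.2)²/4 = 0.03142 m²; mean velocity V = Q/A = 0.009415/0.03142 = 0.2997 m/s.
Reynolds number Re = ρVD/μ = 991.2 · 0.2997 · 0.2 / 0.000595 = 9.985e+04.
Re > 4000 → turbulent. Relative roughness ε/D = 4.4e-06/0.2 = 2.2e-05. Haaland: 1/√f = -1.8 log₁₀[(2.2e-05/3.7)^1.11 + 6.9/9.985e+04] = -1.8 log₁₀[1.58e-06 + 6.91e-05] = 7.471, so f = 0.01792.
Total minor-loss coefficient ΣK = 3·0.11 = 0.33.
ΔP = [f·L/D + ΣK]·(ρV²/2) = [0.01792·325.3/0.2 + 0.33]·(991.2·0.2997²/2) = [29.14 + 0.33]·44.51 = 1312 Pa.
ΔP = 1312 Pa = 0.01312 bar.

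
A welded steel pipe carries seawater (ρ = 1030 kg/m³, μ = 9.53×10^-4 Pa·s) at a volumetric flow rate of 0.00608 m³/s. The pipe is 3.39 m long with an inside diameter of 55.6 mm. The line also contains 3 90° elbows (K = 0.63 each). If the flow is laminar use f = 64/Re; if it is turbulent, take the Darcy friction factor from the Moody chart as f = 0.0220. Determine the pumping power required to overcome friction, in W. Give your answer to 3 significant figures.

Cross-sectional area A = πD²/4 = π(0.0556)²/4 = 0.002428 m²; mean velocity V = Q/A = 0.00608/0.002428 = 2.504 m/s.
Reynolds number Re = ρVD/μ = 1030 · 2.504 · 0.0556 / 0.000953 = 1.505e+05.
Re > 4000 → turbulent; use the Moody-chart value f = 0.0220.
Total minor-loss coefficient ΣK = 3·0.63 = 1.89.
ΔP = [f·L/D + ΣK]·(ρV²/2) = [0.022·3.39/0.0556 + 1.89]·(1030·2.504²/2) = [1.341 + 1.89]·3230 = 1.044e+04 Pa.
Pumping power P = QΔP = 0.00608·1.044e+04 = 63.45 W = 63.4 W.

P ≈ 63.4 W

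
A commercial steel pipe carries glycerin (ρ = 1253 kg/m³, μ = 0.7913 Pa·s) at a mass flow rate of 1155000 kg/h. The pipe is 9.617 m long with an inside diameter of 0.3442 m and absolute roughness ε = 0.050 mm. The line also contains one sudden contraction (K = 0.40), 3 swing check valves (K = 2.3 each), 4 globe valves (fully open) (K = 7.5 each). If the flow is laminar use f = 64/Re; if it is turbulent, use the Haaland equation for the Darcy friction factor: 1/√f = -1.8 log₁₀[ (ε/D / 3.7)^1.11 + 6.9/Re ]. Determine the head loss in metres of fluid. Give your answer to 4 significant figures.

h_f ≈ 14.86 m

ṁ = 1155000 kg/h = 1155000/3600 = 320.8 kg/s.
A = πD²/4 = π(0.3442)²/4 = 0.09305 m²; mean velocity V = ṁ/(ρA) = 320.8/(1253 · 0.09305) = 2.752 m/s.
Reynolds number Re = ρVD/μ = 1253 · 2.752 · 0.3442 / 0.791 = 1500.
Re < 2300 → laminar flow, so f = 64/Re = 64/1500 = 0.04267 (the turbulent correlation is not needed).
Total minor-loss coefficient ΣK = 1·0.4 + 3·2.3 + 4·7.5 = 37.3.
ΔP = [f·L/D + ΣK]·(ρV²/2) = [0.04267·9.617/0.3442 + 37.3]·(1253·2.752²/2) = [1.192 + 37.3]·4744 = 1.826e+05 Pa.
Head loss h_f = ΔP/(ρg) = 1.826e+05/(1253·9.81) = 14.86 m.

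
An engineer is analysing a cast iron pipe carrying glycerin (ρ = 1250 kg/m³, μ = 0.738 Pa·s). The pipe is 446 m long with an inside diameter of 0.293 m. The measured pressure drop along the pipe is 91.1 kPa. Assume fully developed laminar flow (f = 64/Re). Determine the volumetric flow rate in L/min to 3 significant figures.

Q ≈ 3000 L/min

For laminar flow, f = 64/Re with Re = ρVD/μ, so Darcy-Weisbach reduces to ΔP = 32μLV/D². Solving for V: V = ΔP·D²/(32μL) = 9.11e+04·(0.293)²/(32·0.738·446) = 0.7425 m/s.
Check: Re = ρVD/μ = 1250·0.7425·0.293/0.738 = 368.5 < 2300, so the laminar assumption holds.
Q = V·A = 0.7425·(π/4·0.293²) = 0.05007 m³/s = 3000 L/min.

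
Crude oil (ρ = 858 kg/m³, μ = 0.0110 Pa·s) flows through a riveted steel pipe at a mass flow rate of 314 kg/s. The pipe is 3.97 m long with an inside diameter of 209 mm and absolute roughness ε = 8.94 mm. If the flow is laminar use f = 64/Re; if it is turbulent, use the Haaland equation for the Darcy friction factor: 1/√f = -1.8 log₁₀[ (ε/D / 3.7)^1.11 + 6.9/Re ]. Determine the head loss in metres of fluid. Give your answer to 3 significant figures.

h_f ≈ 7.37 m

A = πD²/4 = π(0.209)²/4 = 0.03431 m²; mean velocity V = ṁ/(ρA) = 314/(858 · 0.03431) = 10.67 m/s.
Reynolds number Re = ρVD/μ = 858 · 10.67 · 0.209 / 0.011 = 1.739e+05.
Re > 4000 → turbulent. Relative roughness ε/D = 0.00894/0.209 = 0.0428. Haaland: 1/√f = -1.8 log₁₀[(0.0428/3.7)^1.11 + 6.9/1.739e+05] = -1.8 log₁₀[0.00708 + 3.97e-05] = 3.866, so f = 0.06692.
Darcy-Weisbach: ΔP = f(L/D)(ρV²/2) = 0.06692·(3.97/0.209)·(858·10.67²/2) = 0.06692·19·4.882e+04 = 6.205e+04 Pa.
Head loss h_f = ΔP/(ρg) = 6.205e+04/(858·9.81) = 7.37 m.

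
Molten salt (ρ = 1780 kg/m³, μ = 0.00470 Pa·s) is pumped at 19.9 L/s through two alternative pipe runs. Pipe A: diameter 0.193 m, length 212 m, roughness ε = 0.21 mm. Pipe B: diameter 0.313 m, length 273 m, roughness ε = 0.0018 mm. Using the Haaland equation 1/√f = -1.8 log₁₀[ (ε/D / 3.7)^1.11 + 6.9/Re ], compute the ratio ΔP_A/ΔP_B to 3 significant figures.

ΔP_A/ΔP_B ≈ 9.01

Pipe A: V = Q/A = 0.0199/0.02926 = 0.6802 m/s; Re = 4.972e+04; ε/D = 0.00109; Haaland → f = 0.02399; ΔP_A = f(L/D)(ρV²/2) = 1.085e+04 Pa.
Pipe B: V = Q/A = 0.0199/0.07694 = 0.2586 m/s; Re = 3.066e+04; ε/D = 5.75e-06; Haaland → f = 0.02321; ΔP_B = f(L/D)(ρV²/2) = 1205 Pa.
ΔP_A/ΔP_B = 1.085e+04/1205 = 9.01.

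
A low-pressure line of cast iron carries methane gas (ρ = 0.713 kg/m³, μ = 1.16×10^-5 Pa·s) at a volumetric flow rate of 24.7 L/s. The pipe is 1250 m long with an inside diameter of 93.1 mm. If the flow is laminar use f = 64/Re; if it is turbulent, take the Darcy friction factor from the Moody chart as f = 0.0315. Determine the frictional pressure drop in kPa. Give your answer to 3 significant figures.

ΔP ≈ 1.98 kPa

Q = 24.7 L/s = 24.7/1000 = 0.0247 m³/s.
Cross-sectional area A = πD²/4 = π(0.0931)²/4 = 0.006808 m²; mean velocity V = Q/A = 0.0247/0.006808 = 3.628 m/s.
Reynolds number Re = ρVD/μ = 0.713 · 3.628 · 0.0931 / 1.16e-05 = 2.076e+04.
Re > 4000 → turbulent; use the Moody-chart value f = 0.0315.
Darcy-Weisbach: ΔP = f(L/D)(ρV²/2) = 0.0315·(1250/0.0931)·(0.713·3.628²/2) = 0.0315·1.343e+04·4.693 = 1985 Pa.
ΔP = 1985 Pa = 1.98 kPa.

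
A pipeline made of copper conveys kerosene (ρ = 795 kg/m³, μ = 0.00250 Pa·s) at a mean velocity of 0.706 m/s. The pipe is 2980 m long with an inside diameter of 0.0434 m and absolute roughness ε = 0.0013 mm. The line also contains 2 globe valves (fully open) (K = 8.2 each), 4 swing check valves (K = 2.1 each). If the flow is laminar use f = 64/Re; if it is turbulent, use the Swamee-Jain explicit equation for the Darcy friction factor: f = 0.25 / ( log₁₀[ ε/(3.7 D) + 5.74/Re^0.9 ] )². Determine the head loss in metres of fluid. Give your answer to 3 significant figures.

h_f ≈ 55.1 m

Reynolds number Re = ρVD/μ = 795 · 0.706 · 0.0434 / 0.0025 = 9744.
Re > 4000 → turbulent. Relative roughness ε/D = 1.3e-06/0.0434 = 3e-05. Swamee-Jain: f = 0.25/(log₁₀[3e-05/3.7 + 5.74/9744^0.9])² = 0.25/(log₁₀[8.1e-06 + 0.00148])² = 0.25/(-2.829)² = 0.03125.
Total minor-loss coefficient ΣK = 2·8.2 + 4·2.1 = 24.8.
ΔP = [f·L/D + ΣK]·(ρV²/2) = [0.03125·2980/0.0434 + 24.8]·(795·0.706²/2) = [2146 + 24.8]·198.1 = 4.3e+05 Pa.
Head loss h_f = ΔP/(ρg) = 4.3e+05/(795·9.81) = 55.1 m.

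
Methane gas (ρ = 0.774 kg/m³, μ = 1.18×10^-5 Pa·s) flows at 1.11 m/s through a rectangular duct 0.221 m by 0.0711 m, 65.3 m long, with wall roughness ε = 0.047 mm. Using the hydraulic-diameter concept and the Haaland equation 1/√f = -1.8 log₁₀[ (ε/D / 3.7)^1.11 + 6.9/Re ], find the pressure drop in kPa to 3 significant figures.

ΔP ≈ 0.00970 kPa

Hydraulic diameter D_h = 4A/P = 4·(0.221·0.0711)/(2·(0.221+0.0711)) = 0.06285/0.5842 = 0.1076 m.
Re = ρVD_h/μ = 0.774·1.11·0.1076/1.18e-05 = 7833.
ε/D_h = 4.7e-05/0.1076 = 0.000437; Haaland gives 1/√f = -1.8 log₁₀[4.37e-05+0.000881] = 5.461, so f = 0.03353.
ΔP = f(L/D_h)(ρV²/2) = 0.03353·65.3/0.1076·0.4768 = 9.703 Pa.
ΔP = 0.00970 kPa.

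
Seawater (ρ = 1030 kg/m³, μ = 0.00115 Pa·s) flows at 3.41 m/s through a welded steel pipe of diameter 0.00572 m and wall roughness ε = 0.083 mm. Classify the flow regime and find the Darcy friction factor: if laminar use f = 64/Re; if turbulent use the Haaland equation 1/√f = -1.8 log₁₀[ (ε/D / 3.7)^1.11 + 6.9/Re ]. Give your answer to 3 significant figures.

f ≈ 0.0457

Re = ρVD/μ = 1030·3.41·0.00572/0.00115 = 1.747e+04.
Re > 4000 → turbulent. ε/D = 8.3e-05/0.00572 = 0.0145; Haaland: 1/√f = -1.8 log₁₀[0.00213 + 0.000395] = 4.675, so f = 0.04575.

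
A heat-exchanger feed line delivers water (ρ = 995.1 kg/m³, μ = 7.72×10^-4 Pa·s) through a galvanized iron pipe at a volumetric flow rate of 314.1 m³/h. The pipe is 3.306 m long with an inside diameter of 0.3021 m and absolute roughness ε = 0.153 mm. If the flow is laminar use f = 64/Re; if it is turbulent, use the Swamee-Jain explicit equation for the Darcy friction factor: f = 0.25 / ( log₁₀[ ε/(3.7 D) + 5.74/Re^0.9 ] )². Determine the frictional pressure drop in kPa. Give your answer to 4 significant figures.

ΔP ≈ 0.1441 kPa

Q = 314.1 m³/h = 314.1/3600 = 0.08725 m³/s.
Cross-sectional area A = πD²/4 = π(0.3021)²/4 = 0.07168 m²; mean velocity V = Q/A = 0.08725/0.07168 = 1.217 m/s.
Reynolds number Re = ρVD/μ = 995.1 · 1.217 · 0.3021 / 0.000772 = 4.74e+05.
Re > 4000 → turbulent. Relative roughness ε/D = 0.000153/0.3021 = 0.000506. Swamee-Jain: f = 0.25/(log₁₀[0.000506/3.7 + 5.74/4.74e+05^0.9])² = 0.25/(log₁₀[0.000137 + 4.47e-05])² = 0.25/(-3.741)² = 0.01787.
Darcy-Weisbach: ΔP = f(L/D)(ρV²/2) = 0.01787·(3.306/0.3021)·(995.1·1.217²/2) = 0.01787·10.94·737.2 = 144.1 Pa.
ΔP = 144.1 Pa = 0.1441 kPa.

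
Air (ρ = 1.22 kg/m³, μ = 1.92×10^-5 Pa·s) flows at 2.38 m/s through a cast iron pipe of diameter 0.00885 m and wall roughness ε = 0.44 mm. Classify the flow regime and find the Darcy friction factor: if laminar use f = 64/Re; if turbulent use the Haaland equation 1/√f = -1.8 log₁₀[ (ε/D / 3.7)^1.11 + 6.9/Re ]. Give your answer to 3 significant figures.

Re = ρVD/μ = 1.22·2.38·0.00885/1.92e-05 = 1338.
Re < 2300 → laminar, so f = 64/Re = 0.04782 (roughness is irrelevant in laminar flow).

f ≈ 0.0478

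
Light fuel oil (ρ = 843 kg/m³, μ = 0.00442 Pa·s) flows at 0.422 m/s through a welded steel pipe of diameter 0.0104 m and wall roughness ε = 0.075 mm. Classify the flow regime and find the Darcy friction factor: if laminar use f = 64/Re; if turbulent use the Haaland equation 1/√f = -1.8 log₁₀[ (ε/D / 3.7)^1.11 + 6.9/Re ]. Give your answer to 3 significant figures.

f ≈ 0.0765

Re = ρVD/μ = 843·0.422·0.0104/0.00442 = 837.
Re < 2300 → laminar, so f = 64/Re = 0.07646 (roughness is irrelevant in laminar flow).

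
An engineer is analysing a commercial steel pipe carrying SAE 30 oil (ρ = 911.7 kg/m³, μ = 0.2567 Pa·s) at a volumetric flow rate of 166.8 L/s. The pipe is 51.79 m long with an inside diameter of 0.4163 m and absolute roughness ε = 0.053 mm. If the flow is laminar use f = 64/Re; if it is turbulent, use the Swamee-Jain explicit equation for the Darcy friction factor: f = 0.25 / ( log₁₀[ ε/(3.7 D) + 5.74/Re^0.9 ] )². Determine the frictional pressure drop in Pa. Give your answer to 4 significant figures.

Q = 166.8 L/s = 166.8/1000 = 0.1668 m³/s.
Cross-sectional area A = πD²/4 = π(0.4163)²/4 = 0.1361 m²; mean velocity V = Q/A = 0.1668/0.1361 = 1.225 m/s.
Reynolds number Re = ρVD/μ = 911.7 · 1.225 · 0.4163 / 0.257 = 1812.
Re < 2300 → laminar flow, so f = 64/Re = 64/1812 = 0.03532 (the turbulent correlation is not needed).
Darcy-Weisbach: ΔP = f(L/D)(ρV²/2) = 0.03532·(51.79/0.4163)·(911.7·1.225²/2) = 0.03532·124.4·684.6 = 3008 Pa.

ΔP ≈ 3008 Pa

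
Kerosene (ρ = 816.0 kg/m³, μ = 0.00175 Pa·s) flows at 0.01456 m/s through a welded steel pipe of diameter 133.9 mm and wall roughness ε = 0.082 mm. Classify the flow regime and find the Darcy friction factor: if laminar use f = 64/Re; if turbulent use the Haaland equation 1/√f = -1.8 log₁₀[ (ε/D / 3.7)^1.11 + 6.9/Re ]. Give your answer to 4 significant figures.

Re = ρVD/μ = 816·0.01456·0.1339/0.00175 = 909.1.
Re < 2300 → laminar, so f = 64/Re = 0.0704 (roughness is irrelevant in laminar flow).

f ≈ 0.07040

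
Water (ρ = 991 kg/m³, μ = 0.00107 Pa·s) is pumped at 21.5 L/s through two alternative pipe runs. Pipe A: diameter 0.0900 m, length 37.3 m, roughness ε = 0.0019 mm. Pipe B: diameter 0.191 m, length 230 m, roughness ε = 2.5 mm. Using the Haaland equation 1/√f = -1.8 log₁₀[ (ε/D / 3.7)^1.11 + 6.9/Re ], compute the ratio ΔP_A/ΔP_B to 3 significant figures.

ΔP_A/ΔP_B ≈ 2.44

Pipe A: V = Q/A = 0.0215/0.006362 = 3.38 m/s; Re = 2.817e+05; ε/D = 2.11e-05; Haaland → f = 0.01468; ΔP_A = f(L/D)(ρV²/2) = 3.444e+04 Pa.
Pipe B: V = Q/A = 0.0215/0.02865 = 0.7504 m/s; Re = 1.327e+05; ε/D = 0.0131; Haaland → f = 0.04205; ΔP_B = f(L/D)(ρV²/2) = 1.413e+04 Pa.
ΔP_A/ΔP_B = 3.444e+04/1.413e+04 = 2.44.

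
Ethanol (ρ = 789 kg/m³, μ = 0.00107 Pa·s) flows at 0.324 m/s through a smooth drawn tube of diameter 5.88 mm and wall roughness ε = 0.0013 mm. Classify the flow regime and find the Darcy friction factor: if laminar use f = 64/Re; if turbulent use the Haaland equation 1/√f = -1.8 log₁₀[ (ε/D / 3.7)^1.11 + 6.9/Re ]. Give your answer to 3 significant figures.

f ≈ 0.0456

Re = ρVD/μ = 789·0.324·0.00588/0.00107 = 1405.
Re < 2300 → laminar, so f = 64/Re = 0.04556 (roughness is irrelevant in laminar flow).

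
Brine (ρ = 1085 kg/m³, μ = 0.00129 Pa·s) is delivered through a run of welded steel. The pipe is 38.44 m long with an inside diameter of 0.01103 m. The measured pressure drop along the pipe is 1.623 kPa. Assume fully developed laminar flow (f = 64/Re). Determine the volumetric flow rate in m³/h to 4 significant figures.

Q ≈ 0.04280 m³/h

For laminar flow, f = 64/Re with Re = ρVD/μ, so Darcy-Weisbach reduces to ΔP = 32μLV/D². Solving for V: V = ΔP·D²/(32μL) = 1623·(0.01103)²/(32·0.00129·38.44) = 0.1244 m/s.
Check: Re = ρVD/μ = 1085·0.1244·0.01103/0.00129 = 1154 < 2300, so the laminar assumption holds.
Q = V·A = 0.1244·(π/4·0.01103²) = 1.189e-05 m³/s = 0.04280 m³/h.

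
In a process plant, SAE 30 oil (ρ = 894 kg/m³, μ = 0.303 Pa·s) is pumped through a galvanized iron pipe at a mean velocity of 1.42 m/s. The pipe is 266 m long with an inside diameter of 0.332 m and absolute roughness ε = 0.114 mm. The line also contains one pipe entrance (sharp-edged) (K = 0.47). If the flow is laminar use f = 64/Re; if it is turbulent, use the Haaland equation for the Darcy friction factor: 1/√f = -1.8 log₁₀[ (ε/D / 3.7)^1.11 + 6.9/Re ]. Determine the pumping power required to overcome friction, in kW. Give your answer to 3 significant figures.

Reynolds number Re = ρVD/μ = 894 · 1.42 · 0.332 / 0.303 = 1391.
Re < 2300 → laminar flow, so f = 64/Re = 64/1391 = 0.04601 (the turbulent correlation is not needed).
Total minor-loss coefficient ΣK = 1·0.47 = 0.47.
ΔP = [f·L/D + ΣK]·(ρV²/2) = [0.04601·266/0.332 + 0.47]·(894·1.42²/2) = [36.86 + 0.47]·901.3 = 3.365e+04 Pa.
Q = V·A = 1.42·0.08657 = 0.1229 m³/s.
Pumping power P = QΔP = 0.1229·3.365e+04 = 4137 W = 4.14 kW.

P ≈ 4.14 kW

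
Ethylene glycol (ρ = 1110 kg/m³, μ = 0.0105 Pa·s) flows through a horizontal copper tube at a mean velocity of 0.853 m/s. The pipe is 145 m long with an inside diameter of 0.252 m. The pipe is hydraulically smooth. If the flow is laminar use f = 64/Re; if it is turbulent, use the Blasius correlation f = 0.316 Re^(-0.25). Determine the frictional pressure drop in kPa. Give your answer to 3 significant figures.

Reynolds number Re = ρVD/μ = 1110 · 0.853 · 0.252 / 0.0105 = 2.272e+04.
Re > 4000 → turbulent. Smooth-pipe (Blasius): f = 0.316 Re^(-0.25) = 0.316/(2.272e+04)^0.25 = 0.02574.
Darcy-Weisbach: ΔP = f(L/D)(ρV²/2) = 0.02574·(145/0.252)·(1110·0.853²/2) = 0.02574·575.4·403.8 = 5980 Pa.
ΔP = 5980 Pa = 5.98 kPa.

ΔP ≈ 5.98 kPa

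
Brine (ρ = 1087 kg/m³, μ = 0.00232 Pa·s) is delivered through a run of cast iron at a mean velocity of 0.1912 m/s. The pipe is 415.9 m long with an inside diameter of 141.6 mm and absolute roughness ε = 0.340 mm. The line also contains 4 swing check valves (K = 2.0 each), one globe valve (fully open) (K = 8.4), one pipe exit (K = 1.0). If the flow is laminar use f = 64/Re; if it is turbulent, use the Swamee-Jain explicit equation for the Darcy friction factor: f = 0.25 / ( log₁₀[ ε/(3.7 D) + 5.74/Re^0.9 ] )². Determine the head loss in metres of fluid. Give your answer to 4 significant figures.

h_f ≈ 0.2144 m

Reynolds number Re = ρVD/μ = 1087 · 0.1912 · 0.1416 / 0.00232 = 1.269e+04.
Re > 4000 → turbulent. Relative roughness ε/D = 0.00034/0.1416 = 0.0024. Swamee-Jain: f = 0.25/(log₁₀[0.0024/3.7 + 5.74/1.269e+04^0.9])² = 0.25/(log₁₀[0.000649 + 0.00116])² = 0.25/(-2.742)² = 0.03326.
Total minor-loss coefficient ΣK = 4·2 + 1·8.4 + 1·1 = 17.4.
ΔP = [f·L/D + ΣK]·(ρV²/2) = [0.03326·415.9/0.1416 + 17.4]·(1087·0.1912²/2) = [97.69 + 17.4]·19.87 = 2287 Pa.
Head loss h_f = ΔP/(ρg) = 2287/(1087·9.81) = 0.2144 m.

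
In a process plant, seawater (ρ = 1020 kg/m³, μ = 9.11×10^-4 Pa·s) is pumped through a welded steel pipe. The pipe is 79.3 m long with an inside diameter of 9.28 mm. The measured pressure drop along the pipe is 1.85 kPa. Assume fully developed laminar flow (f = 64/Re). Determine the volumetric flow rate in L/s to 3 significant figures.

Q ≈ 0.00466 L/s

For laminar flow, f = 64/Re with Re = ρVD/μ, so Darcy-Weisbach reduces to ΔP = 32μLV/D². Solving for V: V = ΔP·D²/(32μL) = 1850·(0.00928)²/(32·0.000911·79.3) = 0.06892 m/s.
Check: Re = ρVD/μ = 1020·0.06892·0.00928/0.000911 = 716.1 < 2300, so the laminar assumption holds.
Q = V·A = 0.06892·(π/4·0.00928²) = 4.661e-06 m³/s = 0.00466 L/s.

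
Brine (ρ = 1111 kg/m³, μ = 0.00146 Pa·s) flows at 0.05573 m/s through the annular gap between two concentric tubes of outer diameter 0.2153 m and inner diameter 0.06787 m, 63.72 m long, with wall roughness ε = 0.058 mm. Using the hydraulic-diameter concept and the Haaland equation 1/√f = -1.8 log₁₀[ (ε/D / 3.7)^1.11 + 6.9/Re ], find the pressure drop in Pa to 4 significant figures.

Hydraulic diameter D_h = 4A/P = D_o - D_i = 0.2153 - 0.06787 = 0.1474 m.
Re = ρVD_h/μ = 1111·0.05573·0.1474/0.00146 = 6252.
ε/D_h = 5.8e-05/0.1474 = 0.000393; Haaland gives 1/√f = -1.8 log₁₀[3.89e-05+0.0011] = 5.296, so f = 0.03566.
ΔP = f(L/D_h)(ρV²/2) = 0.03566·63.72/0.1474·1.725 = 26.59 Pa.

ΔP ≈ 26.59 Pa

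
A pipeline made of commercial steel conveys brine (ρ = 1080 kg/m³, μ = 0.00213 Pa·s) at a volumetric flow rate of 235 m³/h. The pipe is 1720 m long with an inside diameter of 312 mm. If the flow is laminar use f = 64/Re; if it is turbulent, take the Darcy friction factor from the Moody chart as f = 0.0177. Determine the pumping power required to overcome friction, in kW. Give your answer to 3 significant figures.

P ≈ 2.51 kW

Q = 235 m³/h = 235/3600 = 0.06528 m³/s.
Cross-sectional area A = πD²/4 = π(0.312)²/4 = 0.07645 m²; mean velocity V = Q/A = 0.06528/0.07645 = 0.8538 m/s.
Reynolds number Re = ρVD/μ = 1080 · 0.8538 · 0.312 / 0.00213 = 1.351e+05.
Re > 4000 → turbulent; use the Moody-chart value f = 0.0177.
Darcy-Weisbach: ΔP = f(L/D)(ρV²/2) = 0.0177·(1720/0.312)·(1080·0.8538²/2) = 0.0177·5513·393.7 = 3.841e+04 Pa.
Pumping power P = QΔP = 0.06528·3.841e+04 = 2507 W = 2.51 kW.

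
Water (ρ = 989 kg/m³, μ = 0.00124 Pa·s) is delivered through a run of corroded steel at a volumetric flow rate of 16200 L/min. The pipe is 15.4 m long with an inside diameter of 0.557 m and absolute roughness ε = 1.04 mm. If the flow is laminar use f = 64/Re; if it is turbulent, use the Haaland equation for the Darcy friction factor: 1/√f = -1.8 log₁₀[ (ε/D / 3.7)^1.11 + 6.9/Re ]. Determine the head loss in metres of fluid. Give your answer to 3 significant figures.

h_f ≈ 0.0405 m

Q = 16200 L/min = 16200/60000 = 0.27 m³/s.
Cross-sectional area A = πD²/4 = π(0.557)²/4 = 0.2437 m²; mean velocity V = Q/A = 0.27/0.2437 = 1.108 m/s.
Reynolds number Re = ρVD/μ = 989 · 1.108 · 0.557 / 0.00124 = 4.923e+05.
Re > 4000 → turbulent. Relative roughness ε/D = 0.00104/0.557 = 0.00187. Haaland: 1/√f = -1.8 log₁₀[(0.00187/3.7)^1.11 + 6.9/4.923e+05] = -1.8 log₁₀[0.000219 + 1.4e-05] = 6.539, so f = 0.02339.
Darcy-Weisbach: ΔP = f(L/D)(ρV²/2) = 0.02339·(15.4/0.557)·(989·1.108²/2) = 0.02339·27.65·607.1 = 392.6 Pa.
Head loss h_f = ΔP/(ρg) = 392.6/(989·9.81) = 0.0405 m.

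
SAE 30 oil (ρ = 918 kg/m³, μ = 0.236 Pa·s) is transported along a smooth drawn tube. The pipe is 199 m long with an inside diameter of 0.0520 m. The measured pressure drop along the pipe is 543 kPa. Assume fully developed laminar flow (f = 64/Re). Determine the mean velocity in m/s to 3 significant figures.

For laminar flow, f = 64/Re with Re = ρVD/μ, so Darcy-Weisbach reduces to ΔP = 32μLV/D². Solving for V: V = ΔP·D²/(32μL) = 5.43e+05·(0.052)²/(32·0.236·199) = 0.977 m/s.
Check: Re = ρVD/μ = 918·0.977·0.052/0.236 = 197.6 < 2300, so the laminar assumption holds.

V ≈ 0.977 m/s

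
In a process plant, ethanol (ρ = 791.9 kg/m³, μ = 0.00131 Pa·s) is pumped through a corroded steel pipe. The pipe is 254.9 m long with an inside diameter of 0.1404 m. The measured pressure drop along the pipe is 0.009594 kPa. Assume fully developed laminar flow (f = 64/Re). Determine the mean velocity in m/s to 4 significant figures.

V ≈ 0.01770 m/s

For laminar flow, f = 64/Re with Re = ρVD/μ, so Darcy-Weisbach reduces to ΔP = 32μLV/D². Solving for V: V = ΔP·D²/(32μL) = 9.594·(0.1404)²/(32·0.00131·254.9) = 0.0177 m/s.
Check: Re = ρVD/μ = 791.9·0.0177·0.1404/0.00131 = 1502 < 2300, so the laminar assumption holds.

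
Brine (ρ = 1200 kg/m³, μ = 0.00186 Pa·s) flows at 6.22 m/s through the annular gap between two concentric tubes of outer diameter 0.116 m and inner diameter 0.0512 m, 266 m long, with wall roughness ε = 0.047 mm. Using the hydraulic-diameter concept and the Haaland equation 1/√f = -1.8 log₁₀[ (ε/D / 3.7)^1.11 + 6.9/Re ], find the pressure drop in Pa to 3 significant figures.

Hydraulic diameter D_h = 4A/P = D_o - D_i = 0.116 - 0.0512 = 0.0648 m.
Re = ρVD_h/μ = 1200·6.22·0.0648/0.00186 = 2.6e+05.
ε/D_h = 4.7e-05/0.0648 = 0.000725; Haaland gives 1/√f = -1.8 log₁₀[7.66e-05+2.65e-05] = 7.176, so f = 0.01942.
ΔP = f(L/D_h)(ρV²/2) = 0.01942·266/0.0648·2.321e+04 = 1.851e+06 Pa.

ΔP ≈ 1.85×10^6 Pa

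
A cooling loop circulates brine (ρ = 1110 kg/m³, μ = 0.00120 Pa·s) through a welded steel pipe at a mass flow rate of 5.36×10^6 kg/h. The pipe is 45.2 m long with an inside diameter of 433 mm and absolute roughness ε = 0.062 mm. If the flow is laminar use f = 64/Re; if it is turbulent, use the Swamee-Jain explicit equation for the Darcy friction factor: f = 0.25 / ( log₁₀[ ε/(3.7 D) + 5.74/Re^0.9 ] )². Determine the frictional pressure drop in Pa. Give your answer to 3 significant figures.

ṁ = 5.36×10^6 kg/h = 5.36×10^6/3600 = 1489 kg/s.
A = πD²/4 = π(0.433)²/4 = 0.1473 m²; mean velocity V = ṁ/(ρA) = 1489/(1110 · 0.1473) = 9.109 m/s.
Reynolds number Re = ρVD/μ = 1110 · 9.109 · 0.433 / 0.0012 = 3.648e+06.
Re > 4000 → turbulent. Relative roughness ε/D = 6.2e-05/0.433 = 0.000143. Swamee-Jain: f = 0.25/(log₁₀[0.000143/3.7 + 5.74/3.648e+06^0.9])² = 0.25/(log₁₀[3.87e-05 + 7.13e-06])² = 0.25/(-4.339)² = 0.01328.
Darcy-Weisbach: ΔP = f(L/D)(ρV²/2) = 0.01328·(45.2/0.433)·(1110·9.109²/2) = 0.01328·104.4·4.605e+04 = 6.384e+04 Pa.

ΔP ≈ 63800 Pa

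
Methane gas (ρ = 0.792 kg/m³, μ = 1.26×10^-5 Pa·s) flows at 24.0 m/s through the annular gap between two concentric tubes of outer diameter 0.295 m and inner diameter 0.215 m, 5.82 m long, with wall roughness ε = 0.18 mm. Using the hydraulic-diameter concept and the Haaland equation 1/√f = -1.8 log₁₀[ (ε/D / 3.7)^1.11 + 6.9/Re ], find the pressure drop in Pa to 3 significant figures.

ΔP ≈ 421 Pa

Hydraulic diameter D_h = 4A/P = D_o - D_i = 0.295 - 0.215 = 0.08 m.
Re = ρVD_h/μ = 0.792·24·0.08/1.26e-05 = 1.207e+05.
ε/D_h = 0.00018/0.08 = 0.00225; Haaland gives 1/√f = -1.8 log₁₀[0.000269+5.72e-05] = 6.275, so f = 0.0254.
ΔP = f(L/D_h)(ρV²/2) = 0.0254·5.82/0.08·228.1 = 421.4 Pa.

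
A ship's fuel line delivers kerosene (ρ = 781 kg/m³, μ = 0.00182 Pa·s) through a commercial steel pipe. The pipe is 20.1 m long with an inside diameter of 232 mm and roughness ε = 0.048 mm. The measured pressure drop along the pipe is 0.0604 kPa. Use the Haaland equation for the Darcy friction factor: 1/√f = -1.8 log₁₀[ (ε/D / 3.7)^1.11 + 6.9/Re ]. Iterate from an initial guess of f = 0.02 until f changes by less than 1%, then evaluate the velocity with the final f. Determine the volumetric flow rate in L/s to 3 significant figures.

Rearranging Darcy-Weisbach: V = √(2·ΔP·D/(f·L·ρ)). With ε/D = 4.8e-05/0.232 = 0.000207, iterate starting from f = 0.02:
  f = 0.02 → V = √(2·60.4·0.232/(0.02·20.1·781)) = 0.2988 m/s; Re = ρVD/μ = 2.974e+04; f → 0.02381
  f = 0.02381 → V = 0.2738 m/s; Re = 2.726e+04; f → 0.02428
  f = 0.02428 → V = 0.2711 m/s; Re = 2.699e+04; f → 0.02434
Converged (Δf/f < 1%). With the final f = 0.02434: V = √(2·60.4·0.232/(0.02434·20.1·781)) = 0.2708 m/s.
Q = V·A = 0.2708·(π/4·0.232²) = 0.01145 m³/s = 11.4 L/s.

Q ≈ 11.4 L/s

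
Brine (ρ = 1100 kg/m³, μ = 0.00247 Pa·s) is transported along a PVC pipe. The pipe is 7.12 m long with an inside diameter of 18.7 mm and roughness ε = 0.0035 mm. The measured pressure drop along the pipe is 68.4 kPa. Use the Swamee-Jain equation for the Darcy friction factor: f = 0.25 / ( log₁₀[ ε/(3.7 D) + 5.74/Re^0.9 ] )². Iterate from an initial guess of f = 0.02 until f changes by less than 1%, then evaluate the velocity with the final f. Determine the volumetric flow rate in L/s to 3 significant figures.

Rearranging Darcy-Weisbach: V = √(2·ΔP·D/(f·L·ρ)). With ε/D = 3.5e-06/0.0187 = 0.000187, iterate starting from f = 0.02:
  f = 0.02 → V = √(2·6.84e+04·0.0187/(0.02·7.12·1100)) = 4.041 m/s; Re = ρVD/μ = 3.366e+04; f → 0.02335
  f = 0.02335 → V = 3.74 m/s; Re = 3.115e+04; f → 0.02375
  f = 0.02375 → V = 3.709 m/s; Re = 3.089e+04; f → 0.02379
Converged (Δf/f < 1%). With the final f = 0.02379: V = √(2·6.84e+04·0.0187/(0.02379·7.12·1100)) = 3.705 m/s.
Q = V·A = 3.705·(π/4·0.0187²) = 0.001018 m³/s = 1.02 L/s.

Q ≈ 1.02 L/s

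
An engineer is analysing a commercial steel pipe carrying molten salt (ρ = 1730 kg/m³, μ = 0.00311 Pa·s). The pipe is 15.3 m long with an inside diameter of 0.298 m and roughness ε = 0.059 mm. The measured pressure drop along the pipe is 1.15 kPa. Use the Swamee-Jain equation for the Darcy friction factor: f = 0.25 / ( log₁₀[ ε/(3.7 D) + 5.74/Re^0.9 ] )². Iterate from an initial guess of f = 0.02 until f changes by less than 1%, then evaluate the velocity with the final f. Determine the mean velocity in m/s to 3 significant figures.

V ≈ 1.23 m/s

Rearranging Darcy-Weisbach: V = √(2·ΔP·D/(f·L·ρ)). With ε/D = 5.9e-05/0.298 = 0.000198, iterate starting from f = 0.02:
  f = 0.02 → V = √(2·1150·0.298/(0.02·15.3·1730)) = 1.138 m/s; Re = ρVD/μ = 1.886e+05; f → 0.01725
  f = 0.01725 → V = 1.225 m/s; Re = 2.031e+05; f → 0.01708
Converged (Δf/f < 1%). With the final f = 0.01708: V = √(2·1150·0.298/(0.01708·15.3·1730)) = 1.231 m/s.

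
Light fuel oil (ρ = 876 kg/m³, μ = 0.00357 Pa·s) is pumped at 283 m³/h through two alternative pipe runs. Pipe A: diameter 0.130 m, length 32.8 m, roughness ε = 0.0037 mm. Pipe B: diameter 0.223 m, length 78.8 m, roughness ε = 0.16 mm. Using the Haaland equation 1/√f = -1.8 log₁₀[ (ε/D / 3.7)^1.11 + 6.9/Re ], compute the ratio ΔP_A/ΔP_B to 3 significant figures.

ΔP_A/ΔP_B ≈ 4.73

Pipe A: V = Q/A = 0.07861/0.01327 = 5.923 m/s; Re = 1.889e+05; ε/D = 2.85e-05; Haaland → f = 0.01585; ΔP_A = f(L/D)(ρV²/2) = 6.143e+04 Pa.
Pipe B: V = Q/A = 0.07861/0.03906 = 2.013 m/s; Re = 1.101e+05; ε/D = 0.000717; Haaland → f = 0.02073; ΔP_B = f(L/D)(ρV²/2) = 1.3e+04 Pa.
ΔP_A/ΔP_B = 6.143e+04/1.3e+04 = 4.73.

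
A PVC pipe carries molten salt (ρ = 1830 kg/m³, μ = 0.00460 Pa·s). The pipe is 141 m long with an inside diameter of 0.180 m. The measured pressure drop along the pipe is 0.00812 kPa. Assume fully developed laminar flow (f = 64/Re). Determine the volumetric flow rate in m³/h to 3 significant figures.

Q ≈ 1.16 m³/h

For laminar flow, f = 64/Re with Re = ρVD/μ, so Darcy-Weisbach reduces to ΔP = 32μLV/D². Solving for V: V = ΔP·D²/(32μL) = 8.12·(0.18)²/(32·0.0046·141) = 0.01268 m/s.
Check: Re = ρVD/μ = 1830·0.01268·0.18/0.0046 = 907.7 < 2300, so the laminar assumption holds.
Q = V·A = 0.01268·(π/4·0.18²) = 0.0003226 m³/s = 1.16 m³/h.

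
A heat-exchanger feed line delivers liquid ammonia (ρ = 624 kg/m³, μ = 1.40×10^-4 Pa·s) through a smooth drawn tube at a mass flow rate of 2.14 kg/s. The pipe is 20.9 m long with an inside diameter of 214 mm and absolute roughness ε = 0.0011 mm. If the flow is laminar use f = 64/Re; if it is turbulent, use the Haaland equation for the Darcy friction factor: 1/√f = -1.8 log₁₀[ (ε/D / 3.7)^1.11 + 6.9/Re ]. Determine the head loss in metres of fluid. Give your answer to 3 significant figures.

A = πD²/4 = π(0.214)²/4 = 0.03597 m²; mean velocity V = ṁ/(ρA) = 2.14/(624 · 0.03597) = 0.09535 m/s.
Reynolds number Re = ρVD/μ = 624 · 0.09535 · 0.214 / 0.00014 = 9.095e+04.
Re > 4000 → turbulent. Relative roughness ε/D = 1.1e-06/0.214 = 5.14e-06. Haaland: 1/√f = -1.8 log₁₀[(5.14e-06/3.7)^1.11 + 6.9/9.095e+04] = -1.8 log₁₀[3.15e-07 + 7.59e-05] = 7.413, so f = 0.0182.
Darcy-Weisbach: ΔP = f(L/D)(ρV²/2) = 0.0182·(20.9/0.214)·(624·0.09535²/2) = 0.0182·97.66·2.836 = 5.042 Pa.
Head loss h_f = ΔP/(ρg) = 5.042/(624·9.81) = 8.24×10^-4 m.

h_f ≈ 8.24×10^-4 m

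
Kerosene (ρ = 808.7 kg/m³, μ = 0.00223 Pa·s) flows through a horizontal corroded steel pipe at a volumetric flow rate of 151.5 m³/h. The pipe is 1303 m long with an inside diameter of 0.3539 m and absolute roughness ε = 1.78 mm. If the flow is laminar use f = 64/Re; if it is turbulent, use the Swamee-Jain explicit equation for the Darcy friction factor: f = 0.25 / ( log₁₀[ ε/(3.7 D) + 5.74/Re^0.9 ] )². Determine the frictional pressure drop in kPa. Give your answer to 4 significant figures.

Q = 151.5 m³/h = 151.5/3600 = 0.04208 m³/s.
Cross-sectional area A = πD²/4 = π(0.3539)²/4 = 0.09837 m²; mean velocity V = Q/A = 0.04208/0.09837 = 0.4278 m/s.
Reynolds number Re = ρVD/μ = 808.7 · 0.4278 · 0.3539 / 0.00223 = 5.491e+04.
Re > 4000 → turbulent. Relative roughness ε/D = 0.00178/0.3539 = 0.00503. Swamee-Jain: f = 0.25/(log₁₀[0.00503/3.7 + 5.74/5.491e+04^0.9])² = 0.25/(log₁₀[0.00136 + 0.000311])² = 0.25/(-2.777)² = 0.03242.
Darcy-Weisbach: ΔP = f(L/D)(ρV²/2) = 0.03242·(1303/0.3539)·(808.7·0.4278²/2) = 0.03242·3682·74.01 = 8833 Pa.
ΔP = 8833 Pa = 8.833 kPa.

ΔP ≈ 8.833 kPa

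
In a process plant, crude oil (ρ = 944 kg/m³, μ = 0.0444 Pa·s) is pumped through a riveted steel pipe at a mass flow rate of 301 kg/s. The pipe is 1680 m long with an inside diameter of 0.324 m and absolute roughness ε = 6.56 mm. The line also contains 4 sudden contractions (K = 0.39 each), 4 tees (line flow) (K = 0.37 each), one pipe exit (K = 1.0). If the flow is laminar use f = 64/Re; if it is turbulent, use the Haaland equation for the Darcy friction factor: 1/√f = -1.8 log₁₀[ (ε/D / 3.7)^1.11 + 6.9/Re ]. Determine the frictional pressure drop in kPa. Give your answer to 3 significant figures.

A = πD²/4 = π(0.324)²/4 = 0.08245 m²; mean velocity V = ṁ/(ρA) = 301/(944 · 0.08245) = 3.867 m/s.
Reynolds number Re = ρVD/μ = 944 · 3.867 · 0.324 / 0.0444 = 2.664e+04.
Re > 4000 → turbulent. Relative roughness ε/D = 0.00656/0.324 = 0.0202. Haaland: 1/√f = -1.8 log₁₀[(0.0202/3.7)^1.11 + 6.9/2.664e+04] = -1.8 log₁₀[0.00309 + 0.000259] = 4.456, so f = 0.05036.
Total minor-loss coefficient ΣK = 4·0.39 + 4·0.37 + 1·1 = 4.04.
ΔP = [f·L/D + ΣK]·(ρV²/2) = [0.05036·1680/0.324 + 4.04]·(944·3.867²/2) = [261.1 + 4.04]·7059 = 1.872e+06 Pa.
ΔP = 1.872e+06 Pa = 1870 kPa.

ΔP ≈ 1870 kPa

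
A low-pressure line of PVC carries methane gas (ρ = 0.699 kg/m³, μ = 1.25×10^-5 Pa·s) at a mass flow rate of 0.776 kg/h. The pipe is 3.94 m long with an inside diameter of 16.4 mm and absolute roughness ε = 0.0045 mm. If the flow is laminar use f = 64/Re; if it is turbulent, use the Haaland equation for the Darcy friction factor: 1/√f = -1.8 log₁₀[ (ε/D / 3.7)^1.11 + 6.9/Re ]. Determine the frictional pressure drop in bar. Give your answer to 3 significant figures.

ΔP ≈ 8.55×10^-5 bar

ṁ = 0.776 kg/h = 0.776/3600 = 0.0002156 kg/s.
A = πD²/4 = π(0.0164)²/4 = 0.0002112 m²; mean velocity V = ṁ/(ρA) = 0.0002156/(0.699 · 0.0002112) = 1.46 m/s.
Reynolds number Re = ρVD/μ = 0.699 · 1.46 · 0.0164 / 1.25e-05 = 1339.
Re < 2300 → laminar flow, so f = 64/Re = 64/1339 = 0.0478 (the turbulent correlation is not needed).
Darcy-Weisbach: ΔP = f(L/D)(ρV²/2) = 0.0478·(3.94/0.0164)·(0.699·1.46²/2) = 0.0478·240.2·0.7448 = 8.554 Pa.
ΔP = 8.554 Pa = 8.55×10^-5 bar.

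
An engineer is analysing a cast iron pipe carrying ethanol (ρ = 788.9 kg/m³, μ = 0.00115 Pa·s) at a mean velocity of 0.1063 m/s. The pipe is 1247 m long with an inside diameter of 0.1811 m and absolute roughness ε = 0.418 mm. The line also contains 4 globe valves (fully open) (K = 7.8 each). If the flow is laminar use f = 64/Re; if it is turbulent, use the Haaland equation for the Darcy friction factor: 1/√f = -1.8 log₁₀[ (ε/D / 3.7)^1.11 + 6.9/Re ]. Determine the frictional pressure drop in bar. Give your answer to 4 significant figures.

Reynolds number Re = ρVD/μ = 788.9 · 0.1063 · 0.1811 / 0.00115 = 1.321e+04.
Re > 4000 → turbulent. Relative roughness ε/D = 0.000418/0.1811 = 0.00231. Haaland: 1/√f = -1.8 log₁₀[(0.00231/3.7)^1.11 + 6.9/1.321e+04] = -1.8 log₁₀[0.000277 + 0.000522] = 5.575, so f = 0.03218.
Total minor-loss coefficient ΣK = 4·7.8 = 31.2.
ΔP = [f·L/D + ΣK]·(ρV²/2) = [0.03218·1247/0.1811 + 31.2]·(788.9·0.1063²/2) = [221.5 + 31.2]·4.457 = 1127 Pa.
ΔP = 1127 Pa = 0.01127 bar.

ΔP ≈ 0.01127 bar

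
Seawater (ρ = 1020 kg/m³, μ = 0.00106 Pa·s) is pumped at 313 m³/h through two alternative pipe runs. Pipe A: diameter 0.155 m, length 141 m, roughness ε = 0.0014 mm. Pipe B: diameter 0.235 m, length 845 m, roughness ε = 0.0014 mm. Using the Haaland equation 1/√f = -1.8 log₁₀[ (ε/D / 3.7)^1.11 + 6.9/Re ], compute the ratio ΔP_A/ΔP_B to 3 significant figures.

Pipe A: V = Q/A = 0.08694/0.01887 = 4.608 m/s; Re = 6.872e+05; ε/D = 9.03e-06; Haaland → f = 0.01248; ΔP_A = f(L/D)(ρV²/2) = 1.229e+05 Pa.
Pipe B: V = Q/A = 0.08694/0.04337 = 2.005 m/s; Re = 4.533e+05; ε/D = 5.96e-06; Haaland → f = 0.01336; ΔP_B = f(L/D)(ρV²/2) = 9.842e+04 Pa.
ΔP_A/ΔP_B = 1.229e+05/9.842e+04 = 1.25.

ΔP_A/ΔP_B ≈ 1.25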